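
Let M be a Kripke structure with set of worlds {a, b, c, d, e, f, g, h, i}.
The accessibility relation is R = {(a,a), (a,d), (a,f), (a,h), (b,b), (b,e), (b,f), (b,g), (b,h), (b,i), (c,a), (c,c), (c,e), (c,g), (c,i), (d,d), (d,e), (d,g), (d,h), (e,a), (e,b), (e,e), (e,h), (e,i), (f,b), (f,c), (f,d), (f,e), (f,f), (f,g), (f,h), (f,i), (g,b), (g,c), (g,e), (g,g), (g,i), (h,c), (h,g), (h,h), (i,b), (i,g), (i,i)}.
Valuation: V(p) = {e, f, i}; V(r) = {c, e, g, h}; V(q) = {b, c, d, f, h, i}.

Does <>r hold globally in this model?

Let φ = <>r. Evaluate φ at each world:
  a (successors {a, d, f, h}): φ is true.
  b (successors {b, e, f, g, h, i}): φ is true.
  c (successors {a, c, e, g, i}): φ is true.
  d (successors {d, e, g, h}): φ is true.
  e (successors {a, b, e, h, i}): φ is true.
  f (successors {b, c, d, e, f, g, h, i}): φ is true.
  g (successors {b, c, e, g, i}): φ is true.
  h (successors {c, g, h}): φ is true.
  i (successors {b, g, i}): φ is true.
For instance, at e:
  At e: <>r requires r at some successor in {a, b, e, h, i}.
    r holds at e, so <>r is true at e.

Yes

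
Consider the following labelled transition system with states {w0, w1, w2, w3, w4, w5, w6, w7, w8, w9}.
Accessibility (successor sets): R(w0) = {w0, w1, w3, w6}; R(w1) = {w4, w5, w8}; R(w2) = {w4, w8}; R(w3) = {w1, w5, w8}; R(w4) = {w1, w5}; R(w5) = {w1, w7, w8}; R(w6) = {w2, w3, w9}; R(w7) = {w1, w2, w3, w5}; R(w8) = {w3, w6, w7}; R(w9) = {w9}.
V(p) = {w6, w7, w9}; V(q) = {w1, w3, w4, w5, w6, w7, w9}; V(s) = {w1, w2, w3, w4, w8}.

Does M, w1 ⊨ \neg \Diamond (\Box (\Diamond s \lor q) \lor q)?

At w1: \Diamond (\Box (\Diamond s \lor q) \lor q) is true, so \neg \Diamond (\Box (\Diamond s \lor q) \lor q) is false.
  At w1: \Diamond (\Box (\Diamond s \lor q) \lor q) requires \Box (\Diamond s \lor q) \lor q at some successor in {w4, w5, w8}.
    \Box (\Diamond s \lor q) \lor q holds at w4, so \Diamond (\Box (\Diamond s \lor q) \lor q) is true at w1.
      At w4: \Box (\Diamond s \lor q) is true, q is true, so \Box (\Diamond s \lor q) \lor q is true.

No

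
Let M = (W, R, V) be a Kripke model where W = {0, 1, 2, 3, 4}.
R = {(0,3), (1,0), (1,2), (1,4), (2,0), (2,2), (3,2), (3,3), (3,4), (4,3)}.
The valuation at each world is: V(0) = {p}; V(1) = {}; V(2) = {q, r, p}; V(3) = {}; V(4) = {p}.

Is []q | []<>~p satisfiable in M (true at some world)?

Yes

Recall that []ψ holds at a world iff ψ holds at every accessible world, and <>ψ holds iff ψ holds at some accessible world.
Let φ = []q | []<>~p. Evaluate φ at each world:
  0 (successors {3}): φ is true.
  1 (successors {0, 2, 4}): φ is false.
  2 (successors {0, 2}): φ is false.
  3 (successors {2, 3, 4}): φ is false.
  4 (successors {3}): φ is true.
Detail at 0 (witness):
  At 0: []q is false, []<>~p is true, so []q | []<>~p is true.
    At 0: []q requires q at every successor {3}.
      q fails at 3, so []q is false at 0.
    At 0: []<>~p requires <>~p at every successor {3}.
      At 3: <>~p is true.
    So []<>~p is true at 0.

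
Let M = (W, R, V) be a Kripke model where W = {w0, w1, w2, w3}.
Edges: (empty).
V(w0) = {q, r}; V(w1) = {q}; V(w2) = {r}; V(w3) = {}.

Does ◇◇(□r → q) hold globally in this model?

No

Recall that □ψ holds at a world iff ψ holds at every accessible world, and ◇ψ holds iff ψ holds at some accessible world.
Let φ = ◇◇(□r → q). Evaluate φ at each world:
  w0 (successors ∅): φ is false.
  w1 (successors ∅): φ is false.
  w2 (successors ∅): φ is false.
  w3 (successors ∅): φ is false.
Detail at w0 (counterexample):
  At w0: no accessible worlds, so ◇◇(□r → q) is false.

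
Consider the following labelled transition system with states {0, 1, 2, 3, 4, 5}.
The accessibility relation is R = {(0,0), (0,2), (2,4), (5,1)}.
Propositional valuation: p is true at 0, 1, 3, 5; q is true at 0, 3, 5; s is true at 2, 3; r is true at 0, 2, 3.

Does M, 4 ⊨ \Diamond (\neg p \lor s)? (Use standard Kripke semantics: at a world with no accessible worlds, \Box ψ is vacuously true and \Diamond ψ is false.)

No

At 4: no accessible worlds, so \Diamond (\neg p \lor s) is false.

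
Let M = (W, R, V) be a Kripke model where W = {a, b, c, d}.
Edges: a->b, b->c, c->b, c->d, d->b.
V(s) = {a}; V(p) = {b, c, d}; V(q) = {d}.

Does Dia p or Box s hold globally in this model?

Recall that Box ψ holds at a world iff ψ holds at every accessible world, and Dia ψ holds iff ψ holds at some accessible world.
Let φ = Dia p or Box s. Evaluate φ at each world:
  a (successors {b}): φ is true.
  b (successors {c}): φ is true.
  c (successors {b, d}): φ is true.
  d (successors {b}): φ is true.
For instance, at c:
  At c: Dia p is true, Box s is false, so Dia p or Box s is true.
    At c: Dia p requires p at some successor in {b, d}.
      p holds at b, so Dia p is true at c.
    At c: Box s requires s at every successor {b, d}.
      s fails at b, so Box s is false at c.

Yes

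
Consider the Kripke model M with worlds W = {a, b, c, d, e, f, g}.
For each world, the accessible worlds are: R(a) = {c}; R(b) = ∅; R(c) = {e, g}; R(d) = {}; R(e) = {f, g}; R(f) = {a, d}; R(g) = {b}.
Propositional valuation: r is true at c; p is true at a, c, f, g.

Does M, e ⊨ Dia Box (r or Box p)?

At e: Dia Box (r or Box p) requires Box (r or Box p) at some successor in {f, g}.
  Box (r or Box p) holds at f, so Dia Box (r or Box p) is true at e.
    At f: Box (r or Box p) requires r or Box p at every successor {a, d}.
      At a: r or Box p is true.
      At d: r or Box p is true.
    So Box (r or Box p) is true at f.

Yes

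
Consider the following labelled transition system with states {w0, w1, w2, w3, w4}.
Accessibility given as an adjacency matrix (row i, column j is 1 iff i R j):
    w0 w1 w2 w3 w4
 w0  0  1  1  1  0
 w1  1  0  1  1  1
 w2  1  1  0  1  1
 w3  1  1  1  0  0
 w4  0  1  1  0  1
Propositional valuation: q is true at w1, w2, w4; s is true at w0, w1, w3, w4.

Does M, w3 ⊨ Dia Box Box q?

No

Recall that Box ψ holds at a world iff ψ holds at every accessible world, and Dia ψ holds iff ψ holds at some accessible world.
At w3: Dia Box Box q requires Box Box q at some successor in {w0, w1, w2}.
  At w0: Box Box q is false.
  At w1: Box Box q is false.
  At w2: Box Box q is false.
So Dia Box Box q is false at w3.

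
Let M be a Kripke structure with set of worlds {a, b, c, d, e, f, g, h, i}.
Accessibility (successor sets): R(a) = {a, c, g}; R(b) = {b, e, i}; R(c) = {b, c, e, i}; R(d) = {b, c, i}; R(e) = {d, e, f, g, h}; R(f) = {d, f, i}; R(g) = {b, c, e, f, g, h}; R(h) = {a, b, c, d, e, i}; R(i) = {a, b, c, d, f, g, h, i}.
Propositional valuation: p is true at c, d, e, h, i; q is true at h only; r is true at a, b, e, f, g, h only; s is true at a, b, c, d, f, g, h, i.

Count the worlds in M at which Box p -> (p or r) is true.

9

Let φ = Box p -> (p or r). Evaluate φ at each world:
  a (successors {a, c, g}): φ is true.
  b (successors {b, e, i}): φ is true.
  c (successors {b, c, e, i}): φ is true.
  d (successors {b, c, i}): φ is true.
  e (successors {d, e, f, g, h}): φ is true.
  f (successors {d, f, i}): φ is true.
  g (successors {b, c, e, f, g, h}): φ is true.
  h (successors {a, b, c, d, e, i}): φ is true.
  i (successors {a, b, c, d, f, g, h, i}): φ is true.
For instance, at f:
  At f: Box p is false, p or r is true, so Box p -> (p or r) is true.
    At f: Box p requires p at every successor {d, f, i}.
      p fails at f, so Box p is false at f.
Satisfying worlds: {a, b, c, d, e, f, g, h, i}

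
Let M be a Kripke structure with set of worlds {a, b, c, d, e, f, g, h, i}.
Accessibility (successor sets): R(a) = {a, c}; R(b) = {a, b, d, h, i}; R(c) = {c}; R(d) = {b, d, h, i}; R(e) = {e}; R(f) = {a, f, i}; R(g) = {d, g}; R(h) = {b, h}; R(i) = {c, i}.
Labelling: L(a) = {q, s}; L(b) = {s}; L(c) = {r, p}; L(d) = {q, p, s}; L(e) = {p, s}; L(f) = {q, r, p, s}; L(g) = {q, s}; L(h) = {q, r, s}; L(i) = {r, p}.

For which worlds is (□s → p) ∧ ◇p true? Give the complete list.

a, b, c, d, e, f, i

Recall that □ψ holds at a world iff ψ holds at every accessible world, and ◇ψ holds iff ψ holds at some accessible world.
Let φ = (□s → p) ∧ ◇p. Evaluate φ at each world:
  a (successors {a, c}): φ is true.
  b (successors {a, b, d, h, i}): φ is true.
  c (successors {c}): φ is true.
  d (successors {b, d, h, i}): φ is true.
  e (successors {e}): φ is true.
  f (successors {a, f, i}): φ is true.
  g (successors {d, g}): φ is false.
  h (successors {b, h}): φ is false.
  i (successors {c, i}): φ is true.
For instance, at c:
  At c: □s → p is true, ◇p is true, so (□s → p) ∧ ◇p is true.
    At c: □s is false, p is true, so □s → p is true.
      At c: □s requires s at every successor {c}.
        s fails at c, so □s is false at c.
    At c: ◇p requires p at some successor in {c}.
      p holds at c, so ◇p is true at c.
Satisfying worlds: {a, b, c, d, e, f, i}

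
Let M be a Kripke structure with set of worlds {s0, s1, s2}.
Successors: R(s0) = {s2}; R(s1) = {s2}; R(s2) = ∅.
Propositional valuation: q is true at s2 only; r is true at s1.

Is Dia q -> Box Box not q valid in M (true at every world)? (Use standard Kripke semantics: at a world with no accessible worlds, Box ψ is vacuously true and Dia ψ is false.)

Yes

Recall that Box ψ holds at a world iff ψ holds at every accessible world, and Dia ψ holds iff ψ holds at some accessible world.
Let φ = Dia q -> Box Box not q. Evaluate φ at each world:
  s0 (successors {s2}): φ is true.
  s1 (successors {s2}): φ is true.
  s2 (successors ∅): φ is true.
For instance, at s0:
  At s0: Dia q is true, Box Box not q is true, so Dia q -> Box Box not q is true.
    At s0: Dia q requires q at some successor in {s2}.
      q holds at s2, so Dia q is true at s0.
    At s0: Box Box not q requires Box not q at every successor {s2}.
      At s2: Box not q is true.
    So Box Box not q is true at s0.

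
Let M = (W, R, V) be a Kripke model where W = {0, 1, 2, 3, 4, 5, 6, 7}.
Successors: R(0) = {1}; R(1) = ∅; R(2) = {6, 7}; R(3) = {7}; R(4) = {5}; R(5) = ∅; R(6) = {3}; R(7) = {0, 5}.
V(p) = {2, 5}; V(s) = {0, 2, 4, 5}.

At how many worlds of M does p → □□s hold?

Let φ = p → □□s. Evaluate φ at each world:
  0 (successors {1}): φ is true.
  1 (successors ∅): φ is true.
  2 (successors {6, 7}): φ is false.
  3 (successors {7}): φ is true.
  4 (successors {5}): φ is true.
  5 (successors ∅): φ is true.
  6 (successors {3}): φ is true.
  7 (successors {0, 5}): φ is true.
For instance, at 0:
  At 0: p is false, □□s is true, so p → □□s is true.
    At 0: □□s requires □s at every successor {1}.
      At 1: □s is true.
    So □□s is true at 0.
Satisfying worlds: {0, 1, 3, 4, 5, 6, 7}

7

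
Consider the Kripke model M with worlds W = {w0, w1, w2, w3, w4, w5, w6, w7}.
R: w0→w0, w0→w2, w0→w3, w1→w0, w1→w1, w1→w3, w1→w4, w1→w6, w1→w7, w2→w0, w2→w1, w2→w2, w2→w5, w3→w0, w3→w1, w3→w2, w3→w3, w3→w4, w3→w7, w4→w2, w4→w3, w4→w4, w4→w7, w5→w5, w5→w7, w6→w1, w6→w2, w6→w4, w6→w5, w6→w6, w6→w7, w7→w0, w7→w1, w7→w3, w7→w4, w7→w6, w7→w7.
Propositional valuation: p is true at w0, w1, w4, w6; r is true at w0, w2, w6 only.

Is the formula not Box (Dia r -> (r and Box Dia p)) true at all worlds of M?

Let φ = not Box (Dia r -> (r and Box Dia p)). Evaluate φ at each world:
  w0 (successors {w0, w2, w3}): φ is true.
  w1 (successors {w0, w1, w3, w4, w6, w7}): φ is true.
  w2 (successors {w0, w1, w2, w5}): φ is true.
  w3 (successors {w0, w1, w2, w3, w4, w7}): φ is true.
  w4 (successors {w2, w3, w4, w7}): φ is true.
  w5 (successors {w5, w7}): φ is true.
  w6 (successors {w1, w2, w4, w5, w6, w7}): φ is true.
  w7 (successors {w0, w1, w3, w4, w6, w7}): φ is true.
For instance, at w3:
  At w3: Box (Dia r -> (r and Box Dia p)) is false, so not Box (Dia r -> (r and Box Dia p)) is true.
    At w3: Box (Dia r -> (r and Box Dia p)) requires Dia r -> (r and Box Dia p) at every successor {w0, w1, w2, w3, w4, w7}.
      Dia r -> (r and Box Dia p) fails at w1, so Box (Dia r -> (r and Box Dia p)) is false at w3.

Yes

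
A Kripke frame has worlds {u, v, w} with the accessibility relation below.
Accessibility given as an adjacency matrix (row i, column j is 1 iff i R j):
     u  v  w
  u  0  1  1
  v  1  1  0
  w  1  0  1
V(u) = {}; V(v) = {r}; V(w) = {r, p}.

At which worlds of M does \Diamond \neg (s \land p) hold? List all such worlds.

u, v, w

Let φ = \Diamond \neg (s \land p). Evaluate φ at each world:
  u (successors {v, w}): φ is true.
  v (successors {u, v}): φ is true.
  w (successors {u, w}): φ is true.
For instance, at v:
  At v: \Diamond \neg (s \land p) requires \neg (s \land p) at some successor in {u, v}.
    \neg (s \land p) holds at u, so \Diamond \neg (s \land p) is true at v.
Satisfying worlds: {u, v, w}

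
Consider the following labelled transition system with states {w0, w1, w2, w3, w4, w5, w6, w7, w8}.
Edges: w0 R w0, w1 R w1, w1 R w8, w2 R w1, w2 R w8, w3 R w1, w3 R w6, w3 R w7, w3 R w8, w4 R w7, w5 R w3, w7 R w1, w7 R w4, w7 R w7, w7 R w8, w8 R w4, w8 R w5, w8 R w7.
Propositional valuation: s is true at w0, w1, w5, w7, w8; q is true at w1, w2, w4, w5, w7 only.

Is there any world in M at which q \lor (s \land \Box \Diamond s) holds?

Let φ = q \lor (s \land \Box \Diamond s). Evaluate φ at each world:
  w0 (successors {w0}): φ is true.
  w1 (successors {w1, w8}): φ is true.
  w2 (successors {w1, w8}): φ is true.
  w3 (successors {w1, w6, w7, w8}): φ is false.
  w4 (successors {w7}): φ is true.
  w5 (successors {w3}): φ is true.
  w6 (successors ∅): φ is false.
  w7 (successors {w1, w4, w7, w8}): φ is true.
  w8 (successors {w4, w5, w7}): φ is false.
Detail at w0 (witness):
  At w0: q is false, s \land \Box \Diamond s is true, so q \lor (s \land \Box \Diamond s) is true.
    At w0: s is true, \Box \Diamond s is true, so s \land \Box \Diamond s is true.
      At w0: \Box \Diamond s requires \Diamond s at every successor {w0}.
        At w0: \Diamond s is true.
      So \Box \Diamond s is true at w0.

Yes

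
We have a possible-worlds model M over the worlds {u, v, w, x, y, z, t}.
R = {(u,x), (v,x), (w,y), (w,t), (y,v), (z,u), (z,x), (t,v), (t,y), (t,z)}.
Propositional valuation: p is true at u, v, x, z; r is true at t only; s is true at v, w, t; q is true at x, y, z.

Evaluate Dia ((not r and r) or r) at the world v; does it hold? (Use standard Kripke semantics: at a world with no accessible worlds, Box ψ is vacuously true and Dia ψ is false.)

No

At v: Dia ((not r and r) or r) requires (not r and r) or r at some successor in {x}.
  At x: (not r and r) or r is false.
So Dia ((not r and r) or r) is false at v.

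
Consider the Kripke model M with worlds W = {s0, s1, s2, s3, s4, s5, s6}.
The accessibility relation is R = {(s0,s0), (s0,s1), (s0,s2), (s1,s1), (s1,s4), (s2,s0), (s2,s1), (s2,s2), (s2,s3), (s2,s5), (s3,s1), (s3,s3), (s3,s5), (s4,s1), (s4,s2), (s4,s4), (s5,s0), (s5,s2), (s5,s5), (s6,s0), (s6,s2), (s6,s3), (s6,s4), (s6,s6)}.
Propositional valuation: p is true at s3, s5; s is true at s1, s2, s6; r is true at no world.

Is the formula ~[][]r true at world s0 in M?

Yes

At s0: [][]r is false, so ~[][]r is true.
  At s0: [][]r requires []r at every successor {s0, s1, s2}.
    []r fails at s0, so [][]r is false at s0.
      At s0: []r requires r at every successor {s0, s1, s2}.
        r fails at s0, so []r is false at s0.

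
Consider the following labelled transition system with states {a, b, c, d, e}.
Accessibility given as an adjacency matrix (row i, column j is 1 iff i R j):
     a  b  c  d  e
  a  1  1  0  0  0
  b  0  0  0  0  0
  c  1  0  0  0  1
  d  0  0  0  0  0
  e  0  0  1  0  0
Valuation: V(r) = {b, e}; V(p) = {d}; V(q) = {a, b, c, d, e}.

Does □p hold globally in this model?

No

Let φ = □p. Evaluate φ at each world:
  a (successors {a, b}): φ is false.
  b (successors ∅): φ is true.
  c (successors {a, e}): φ is false.
  d (successors ∅): φ is true.
  e (successors {c}): φ is false.
Detail at a (counterexample):
  At a: □p requires p at every successor {a, b}.
    p fails at a, so □p is false at a.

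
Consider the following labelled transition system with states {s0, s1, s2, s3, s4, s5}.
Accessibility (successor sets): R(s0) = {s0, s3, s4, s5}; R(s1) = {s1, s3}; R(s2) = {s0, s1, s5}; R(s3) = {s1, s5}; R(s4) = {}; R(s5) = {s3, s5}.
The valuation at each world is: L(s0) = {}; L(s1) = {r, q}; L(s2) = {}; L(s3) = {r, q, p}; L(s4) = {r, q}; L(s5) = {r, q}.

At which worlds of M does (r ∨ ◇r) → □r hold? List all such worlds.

s1, s3, s4, s5

Let φ = (r ∨ ◇r) → □r. Evaluate φ at each world:
  s0 (successors {s0, s3, s4, s5}): φ is false.
  s1 (successors {s1, s3}): φ is true.
  s2 (successors {s0, s1, s5}): φ is false.
  s3 (successors {s1, s5}): φ is true.
  s4 (successors ∅): φ is true.
  s5 (successors {s3, s5}): φ is true.
For instance, at s3:
  At s3: r ∨ ◇r is true, □r is true, so (r ∨ ◇r) → □r is true.
    At s3: r is true, ◇r is true, so r ∨ ◇r is true.
      At s3: ◇r requires r at some successor in {s1, s5}.
        r holds at s1, so ◇r is true at s3.
    At s3: □r requires r at every successor {s1, s5}.
      At s1: r is true.
      At s5: r is true.
    So □r is true at s3.
Satisfying worlds: {s1, s3, s4, s5}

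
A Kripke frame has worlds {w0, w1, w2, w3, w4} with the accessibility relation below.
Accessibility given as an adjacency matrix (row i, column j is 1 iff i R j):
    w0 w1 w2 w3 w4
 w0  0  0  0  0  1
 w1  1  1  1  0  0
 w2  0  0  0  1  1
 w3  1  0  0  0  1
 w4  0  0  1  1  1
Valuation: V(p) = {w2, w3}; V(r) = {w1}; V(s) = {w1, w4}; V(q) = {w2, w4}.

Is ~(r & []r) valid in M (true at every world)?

Yes

Let φ = ~(r & []r). Evaluate φ at each world:
  w0 (successors {w4}): φ is true.
  w1 (successors {w0, w1, w2}): φ is true.
  w2 (successors {w3, w4}): φ is true.
  w3 (successors {w0, w4}): φ is true.
  w4 (successors {w2, w3, w4}): φ is true.
For instance, at w3:
  At w3: r & []r is false, so ~(r & []r) is true.
    At w3: r is false, []r is false, so r & []r is false.
      At w3: []r requires r at every successor {w0, w4}.
        r fails at w0, so []r is false at w3.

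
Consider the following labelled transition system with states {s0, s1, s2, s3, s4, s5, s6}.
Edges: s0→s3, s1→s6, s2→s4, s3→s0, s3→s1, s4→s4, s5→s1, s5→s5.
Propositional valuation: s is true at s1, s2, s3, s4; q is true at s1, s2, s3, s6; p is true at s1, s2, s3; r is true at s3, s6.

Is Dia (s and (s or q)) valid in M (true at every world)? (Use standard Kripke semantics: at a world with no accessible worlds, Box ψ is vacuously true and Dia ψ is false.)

Recall that Dia ψ holds at a world iff ψ holds at some accessible world.
Let φ = Dia (s and (s or q)). Evaluate φ at each world:
  s0 (successors {s3}): φ is true.
  s1 (successors {s6}): φ is false.
  s2 (successors {s4}): φ is true.
  s3 (successors {s0, s1}): φ is true.
  s4 (successors {s4}): φ is true.
  s5 (successors {s1, s5}): φ is true.
  s6 (successors ∅): φ is false.
Detail at s1 (counterexample):
  At s1: Dia (s and (s or q)) requires s and (s or q) at some successor in {s6}.
    At s6: s and (s or q) is false.
  So Dia (s and (s or q)) is false at s1.

No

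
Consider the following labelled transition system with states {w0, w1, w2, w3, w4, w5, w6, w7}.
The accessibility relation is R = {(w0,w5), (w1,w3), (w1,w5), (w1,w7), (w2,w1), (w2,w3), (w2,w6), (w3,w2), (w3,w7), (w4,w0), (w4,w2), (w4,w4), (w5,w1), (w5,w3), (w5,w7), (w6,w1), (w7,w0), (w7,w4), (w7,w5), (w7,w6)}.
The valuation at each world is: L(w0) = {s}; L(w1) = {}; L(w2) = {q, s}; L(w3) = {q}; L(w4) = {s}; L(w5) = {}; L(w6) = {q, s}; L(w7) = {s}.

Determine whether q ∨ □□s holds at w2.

At w2: q is true, □□s is false, so q ∨ □□s is true.
  At w2: □□s requires □s at every successor {w1, w3, w6}.
    □s fails at w1, so □□s is false at w2.
      At w1: □s requires s at every successor {w3, w5, w7}.
        s fails at w3, so □s is false at w1.

Yes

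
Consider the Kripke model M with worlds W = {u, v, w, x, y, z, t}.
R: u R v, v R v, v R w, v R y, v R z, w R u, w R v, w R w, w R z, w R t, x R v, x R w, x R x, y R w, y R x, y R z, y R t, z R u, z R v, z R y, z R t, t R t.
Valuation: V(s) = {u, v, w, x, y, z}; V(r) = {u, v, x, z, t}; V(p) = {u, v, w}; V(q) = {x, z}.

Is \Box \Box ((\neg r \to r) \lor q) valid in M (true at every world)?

No

Let φ = \Box \Box ((\neg r \to r) \lor q). Evaluate φ at each world:
  u (successors {v}): φ is false.
  v (successors {v, w, y, z}): φ is false.
  w (successors {u, v, w, z, t}): φ is false.
  x (successors {v, w, x}): φ is false.
  y (successors {w, x, z, t}): φ is false.
  z (successors {u, v, y, t}): φ is false.
  t (successors {t}): φ is true.
Detail at u (counterexample):
  At u: \Box \Box ((\neg r \to r) \lor q) requires \Box ((\neg r \to r) \lor q) at every successor {v}.
    \Box ((\neg r \to r) \lor q) fails at v, so \Box \Box ((\neg r \to r) \lor q) is false at u.
      At v: \Box ((\neg r \to r) \lor q) requires (\neg r \to r) \lor q at every successor {v, w, y, z}.
        (\neg r \to r) \lor q fails at w, so \Box ((\neg r \to r) \lor q) is false at v.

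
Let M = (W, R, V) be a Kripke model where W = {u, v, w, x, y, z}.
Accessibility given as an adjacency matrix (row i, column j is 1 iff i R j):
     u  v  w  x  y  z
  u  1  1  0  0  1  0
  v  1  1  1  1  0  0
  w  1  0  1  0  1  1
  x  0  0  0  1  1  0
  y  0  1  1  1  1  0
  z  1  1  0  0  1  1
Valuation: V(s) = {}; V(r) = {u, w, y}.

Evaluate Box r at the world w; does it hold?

At w: Box r requires r at every successor {u, w, y, z}.
  r fails at z, so Box r is false at w.

No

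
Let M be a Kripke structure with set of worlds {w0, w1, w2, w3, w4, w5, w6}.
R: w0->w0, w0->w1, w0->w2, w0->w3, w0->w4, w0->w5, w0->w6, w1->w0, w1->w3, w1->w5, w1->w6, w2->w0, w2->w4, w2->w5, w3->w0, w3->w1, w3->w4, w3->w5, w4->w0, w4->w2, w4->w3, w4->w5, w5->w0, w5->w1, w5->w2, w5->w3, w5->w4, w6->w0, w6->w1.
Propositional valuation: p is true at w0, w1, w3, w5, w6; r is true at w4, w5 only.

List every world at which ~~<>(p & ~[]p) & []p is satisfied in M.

w1, w6

Recall that []ψ holds at a world iff ψ holds at every accessible world, and <>ψ holds iff ψ holds at some accessible world.
Let φ = ~~<>(p & ~[]p) & []p. Evaluate φ at each world:
  w0 (successors {w0, w1, w2, w3, w4, w5, w6}): φ is false.
  w1 (successors {w0, w3, w5, w6}): φ is true.
  w2 (successors {w0, w4, w5}): φ is false.
  w3 (successors {w0, w1, w4, w5}): φ is false.
  w4 (successors {w0, w2, w3, w5}): φ is false.
  w5 (successors {w0, w1, w2, w3, w4}): φ is false.
  w6 (successors {w0, w1}): φ is true.
For instance, at w6:
  At w6: ~~<>(p & ~[]p) is true, []p is true, so ~~<>(p & ~[]p) & []p is true.
    At w6: ~<>(p & ~[]p) is false, so ~~<>(p & ~[]p) is true.
      At w6: <>(p & ~[]p) is true, so ~<>(p & ~[]p) is false.
    At w6: []p requires p at every successor {w0, w1}.
      At w0: p is true.
      At w1: p is true.
    So []p is true at w6.
Satisfying worlds: {w1, w6}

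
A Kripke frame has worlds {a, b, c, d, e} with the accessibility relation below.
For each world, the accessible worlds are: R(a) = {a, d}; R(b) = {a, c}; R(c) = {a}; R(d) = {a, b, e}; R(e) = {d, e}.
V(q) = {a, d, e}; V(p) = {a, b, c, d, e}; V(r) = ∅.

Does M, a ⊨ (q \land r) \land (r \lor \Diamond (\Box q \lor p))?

At a: q \land r is false, r \lor \Diamond (\Box q \lor p) is true, so (q \land r) \land (r \lor \Diamond (\Box q \lor p)) is false.
  At a: r is false, \Diamond (\Box q \lor p) is true, so r \lor \Diamond (\Box q \lor p) is true.
    At a: \Diamond (\Box q \lor p) requires \Box q \lor p at some successor in {a, d}.
      \Box q \lor p holds at a, so \Diamond (\Box q \lor p) is true at a.

No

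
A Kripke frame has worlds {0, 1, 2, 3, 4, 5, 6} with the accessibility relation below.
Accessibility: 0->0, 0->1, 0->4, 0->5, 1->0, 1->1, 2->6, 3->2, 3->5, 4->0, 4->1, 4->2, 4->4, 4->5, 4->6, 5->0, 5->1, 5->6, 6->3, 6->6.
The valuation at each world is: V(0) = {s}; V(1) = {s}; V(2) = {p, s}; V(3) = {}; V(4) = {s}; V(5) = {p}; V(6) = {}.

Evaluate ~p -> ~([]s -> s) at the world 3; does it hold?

At 3: ~p is true, ~([]s -> s) is false, so ~p -> ~([]s -> s) is false.
  At 3: []s -> s is true, so ~([]s -> s) is false.
    At 3: []s is false, s is false, so []s -> s is true.
      At 3: []s requires s at every successor {2, 5}.
        s fails at 5, so []s is false at 3.

No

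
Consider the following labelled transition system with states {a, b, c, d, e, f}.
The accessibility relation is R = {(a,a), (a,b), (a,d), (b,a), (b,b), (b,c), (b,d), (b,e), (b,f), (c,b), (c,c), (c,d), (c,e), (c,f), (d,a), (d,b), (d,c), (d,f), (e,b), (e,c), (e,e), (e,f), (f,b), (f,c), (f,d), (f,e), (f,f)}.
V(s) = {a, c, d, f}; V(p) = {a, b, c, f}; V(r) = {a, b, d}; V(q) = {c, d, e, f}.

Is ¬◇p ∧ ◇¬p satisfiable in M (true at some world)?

Recall that ◇ψ holds at a world iff ψ holds at some accessible world.
Let φ = ¬◇p ∧ ◇¬p. Evaluate φ at each world:
  a (successors {a, b, d}): φ is false.
  b (successors {a, b, c, d, e, f}): φ is false.
  c (successors {b, c, d, e, f}): φ is false.
  d (successors {a, b, c, f}): φ is false.
  e (successors {b, c, e, f}): φ is false.
  f (successors {b, c, d, e, f}): φ is false.
For instance, at b:
  At b: ¬◇p is false, ◇¬p is true, so ¬◇p ∧ ◇¬p is false.
    At b: ◇p is true, so ¬◇p is false.
      At b: ◇p requires p at some successor in {a, b, c, d, e, f}.
        p holds at a, so ◇p is true at b.
    At b: ◇¬p requires ¬p at some successor in {a, b, c, d, e, f}.
      ¬p holds at d, so ◇¬p is true at b.

No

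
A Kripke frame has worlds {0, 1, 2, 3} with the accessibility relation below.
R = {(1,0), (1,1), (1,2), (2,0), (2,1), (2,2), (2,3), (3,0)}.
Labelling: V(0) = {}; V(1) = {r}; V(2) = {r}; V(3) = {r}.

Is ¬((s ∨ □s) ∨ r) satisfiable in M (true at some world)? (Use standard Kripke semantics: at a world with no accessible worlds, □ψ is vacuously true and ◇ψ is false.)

Recall that □ψ holds at a world iff ψ holds at every accessible world, and ◇ψ holds iff ψ holds at some accessible world.
Let φ = ¬((s ∨ □s) ∨ r). Evaluate φ at each world:
  0 (successors ∅): φ is false.
  1 (successors {0, 1, 2}): φ is false.
  2 (successors {0, 1, 2, 3}): φ is false.
  3 (successors {0}): φ is false.
For instance, at 3:
  At 3: (s ∨ □s) ∨ r is true, so ¬((s ∨ □s) ∨ r) is false.
    At 3: s ∨ □s is false, r is true, so (s ∨ □s) ∨ r is true.
      At 3: s is false, □s is false, so s ∨ □s is false.

No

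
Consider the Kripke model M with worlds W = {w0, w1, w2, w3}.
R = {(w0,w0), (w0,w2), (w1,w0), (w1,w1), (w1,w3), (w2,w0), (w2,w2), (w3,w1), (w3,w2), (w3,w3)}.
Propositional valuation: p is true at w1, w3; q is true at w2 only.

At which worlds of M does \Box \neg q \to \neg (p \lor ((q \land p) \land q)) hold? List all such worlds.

w0, w2, w3

Let φ = \Box \neg q \to \neg (p \lor ((q \land p) \land q)). Evaluate φ at each world:
  w0 (successors {w0, w2}): φ is true.
  w1 (successors {w0, w1, w3}): φ is false.
  w2 (successors {w0, w2}): φ is true.
  w3 (successors {w1, w2, w3}): φ is true.
For instance, at w0:
  At w0: \Box \neg q is false, \neg (p \lor ((q \land p) \land q)) is true, so \Box \neg q \to \neg (p \lor ((q \land p) \land q)) is true.
    At w0: \Box \neg q requires \neg q at every successor {w0, w2}.
      \neg q fails at w2, so \Box \neg q is false at w0.
Satisfying worlds: {w0, w2, w3}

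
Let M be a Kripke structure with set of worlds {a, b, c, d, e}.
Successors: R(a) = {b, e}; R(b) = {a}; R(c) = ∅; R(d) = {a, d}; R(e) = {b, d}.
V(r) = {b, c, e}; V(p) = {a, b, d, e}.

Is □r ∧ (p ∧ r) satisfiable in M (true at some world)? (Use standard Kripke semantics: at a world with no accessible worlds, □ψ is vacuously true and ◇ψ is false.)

Let φ = □r ∧ (p ∧ r). Evaluate φ at each world:
  a (successors {b, e}): φ is false.
  b (successors {a}): φ is false.
  c (successors ∅): φ is false.
  d (successors {a, d}): φ is false.
  e (successors {b, d}): φ is false.
For instance, at e:
  At e: □r is false, p ∧ r is true, so □r ∧ (p ∧ r) is false.
    At e: □r requires r at every successor {b, d}.
      r fails at d, so □r is false at e.

No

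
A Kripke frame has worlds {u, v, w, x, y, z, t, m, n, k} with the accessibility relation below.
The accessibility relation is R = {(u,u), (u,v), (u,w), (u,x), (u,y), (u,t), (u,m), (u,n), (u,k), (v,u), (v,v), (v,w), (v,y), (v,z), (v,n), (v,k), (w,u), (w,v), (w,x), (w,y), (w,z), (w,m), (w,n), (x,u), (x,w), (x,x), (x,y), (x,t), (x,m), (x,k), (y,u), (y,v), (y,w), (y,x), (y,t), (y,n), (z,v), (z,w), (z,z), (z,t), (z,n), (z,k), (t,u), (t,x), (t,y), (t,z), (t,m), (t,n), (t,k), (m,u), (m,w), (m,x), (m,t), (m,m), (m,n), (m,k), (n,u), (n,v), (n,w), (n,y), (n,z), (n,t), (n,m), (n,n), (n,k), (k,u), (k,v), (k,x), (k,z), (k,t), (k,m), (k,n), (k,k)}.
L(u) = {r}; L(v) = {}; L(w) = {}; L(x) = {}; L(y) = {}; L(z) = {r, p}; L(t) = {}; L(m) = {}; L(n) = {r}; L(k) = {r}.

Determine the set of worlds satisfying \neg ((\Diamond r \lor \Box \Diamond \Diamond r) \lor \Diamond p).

Recall that \Box ψ holds at a world iff ψ holds at every accessible world, and \Diamond ψ holds iff ψ holds at some accessible world.
Let φ = \neg ((\Diamond r \lor \Box \Diamond \Diamond r) \lor \Diamond p). Evaluate φ at each world:
  u (successors {u, v, w, x, y, t, m, n, k}): φ is false.
  v (successors {u, v, w, y, z, n, k}): φ is false.
  w (successors {u, v, x, y, z, m, n}): φ is false.
  x (successors {u, w, x, y, t, m, k}): φ is false.
  y (successors {u, v, w, x, t, n}): φ is false.
  z (successors {v, w, z, t, n, k}): φ is false.
  t (successors {u, x, y, z, m, n, k}): φ is false.
  m (successors {u, w, x, t, m, n, k}): φ is false.
  n (successors {u, v, w, y, z, t, m, n, k}): φ is false.
  k (successors {u, v, x, z, t, m, n, k}): φ is false.
For instance, at v:
  At v: (\Diamond r \lor \Box \Diamond \Diamond r) \lor \Diamond p is true, so \neg ((\Diamond r \lor \Box \Diamond \Diamond r) \lor \Diamond p) is false.
    At v: \Diamond r \lor \Box \Diamond \Diamond r is true, \Diamond p is true, so (\Diamond r \lor \Box \Diamond \Diamond r) \lor \Diamond p is true.
      At v: \Diamond r is true, \Box \Diamond \Diamond r is true, so \Diamond r \lor \Box \Diamond \Diamond r is true.
      At v: \Diamond p requires p at some successor in {u, v, w, y, z, n, k}.
        p holds at z, so \Diamond p is true at v.
Satisfying worlds: none.

none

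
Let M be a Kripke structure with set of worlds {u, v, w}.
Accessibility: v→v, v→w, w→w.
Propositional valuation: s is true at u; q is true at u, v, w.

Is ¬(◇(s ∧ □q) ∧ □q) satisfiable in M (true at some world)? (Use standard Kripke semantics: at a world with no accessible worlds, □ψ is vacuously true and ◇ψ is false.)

Recall that □ψ holds at a world iff ψ holds at every accessible world, and ◇ψ holds iff ψ holds at some accessible world.
Let φ = ¬(◇(s ∧ □q) ∧ □q). Evaluate φ at each world:
  u (successors ∅): φ is true.
  v (successors {v, w}): φ is true.
  w (successors {w}): φ is true.
Detail at u (witness):
  At u: ◇(s ∧ □q) ∧ □q is false, so ¬(◇(s ∧ □q) ∧ □q) is true.
    At u: ◇(s ∧ □q) is false, □q is true, so ◇(s ∧ □q) ∧ □q is false.
      At u: no accessible worlds, so ◇(s ∧ □q) is false.
      At u: no accessible worlds, so □q holds vacuously.

Yes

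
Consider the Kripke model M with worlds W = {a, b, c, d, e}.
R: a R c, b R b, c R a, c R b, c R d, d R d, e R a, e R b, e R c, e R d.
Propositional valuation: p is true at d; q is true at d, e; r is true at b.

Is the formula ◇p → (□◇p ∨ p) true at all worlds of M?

Let φ = ◇p → (□◇p ∨ p). Evaluate φ at each world:
  a (successors {c}): φ is true.
  b (successors {b}): φ is true.
  c (successors {a, b, d}): φ is false.
  d (successors {d}): φ is true.
  e (successors {a, b, c, d}): φ is false.
Detail at c (counterexample):
  At c: ◇p is true, □◇p ∨ p is false, so ◇p → (□◇p ∨ p) is false.
    At c: ◇p requires p at some successor in {a, b, d}.
      p holds at d, so ◇p is true at c.
    At c: □◇p is false, p is false, so □◇p ∨ p is false.
      At c: □◇p requires ◇p at every successor {a, b, d}.
        ◇p fails at a, so □◇p is false at c.

No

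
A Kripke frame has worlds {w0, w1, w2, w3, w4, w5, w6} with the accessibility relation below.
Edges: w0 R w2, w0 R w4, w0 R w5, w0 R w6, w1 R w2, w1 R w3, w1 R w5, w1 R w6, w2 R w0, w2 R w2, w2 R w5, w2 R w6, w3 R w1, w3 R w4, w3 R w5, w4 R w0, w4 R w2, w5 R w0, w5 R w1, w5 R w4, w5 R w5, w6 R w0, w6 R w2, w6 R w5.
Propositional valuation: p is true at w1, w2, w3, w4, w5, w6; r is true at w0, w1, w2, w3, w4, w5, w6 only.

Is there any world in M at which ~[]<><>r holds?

Recall that []ψ holds at a world iff ψ holds at every accessible world, and <>ψ holds iff ψ holds at some accessible world.
Let φ = ~[]<><>r. Evaluate φ at each world:
  w0 (successors {w2, w4, w5, w6}): φ is false.
  w1 (successors {w2, w3, w5, w6}): φ is false.
  w2 (successors {w0, w2, w5, w6}): φ is false.
  w3 (successors {w1, w4, w5}): φ is false.
  w4 (successors {w0, w2}): φ is false.
  w5 (successors {w0, w1, w4, w5}): φ is false.
  w6 (successors {w0, w2, w5}): φ is false.
For instance, at w2:
  At w2: []<><>r is true, so ~[]<><>r is false.
    At w2: []<><>r requires <><>r at every successor {w0, w2, w5, w6}.
      At w0: <><>r is true.
      At w2: <><>r is true.
      At w5: <><>r is true.
      At w6: <><>r is true.
    So []<><>r is true at w2.

No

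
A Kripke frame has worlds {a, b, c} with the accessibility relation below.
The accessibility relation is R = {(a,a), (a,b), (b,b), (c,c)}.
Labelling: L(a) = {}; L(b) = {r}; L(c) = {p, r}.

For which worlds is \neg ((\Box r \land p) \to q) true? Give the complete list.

c

Recall that \Box ψ holds at a world iff ψ holds at every accessible world, and \Diamond ψ holds iff ψ holds at some accessible world.
Let φ = \neg ((\Box r \land p) \to q). Evaluate φ at each world:
  a (successors {a, b}): φ is false.
  b (successors {b}): φ is false.
  c (successors {c}): φ is true.
For instance, at b:
  At b: (\Box r \land p) \to q is true, so \neg ((\Box r \land p) \to q) is false.
    At b: \Box r \land p is false, q is false, so (\Box r \land p) \to q is true.
      At b: \Box r is true, p is false, so \Box r \land p is false.
Satisfying worlds: {c}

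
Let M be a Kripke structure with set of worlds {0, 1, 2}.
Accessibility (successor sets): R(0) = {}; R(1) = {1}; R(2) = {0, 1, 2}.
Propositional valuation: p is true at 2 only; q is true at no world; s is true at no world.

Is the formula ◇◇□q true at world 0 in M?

No

At 0: no accessible worlds, so ◇◇□q is false.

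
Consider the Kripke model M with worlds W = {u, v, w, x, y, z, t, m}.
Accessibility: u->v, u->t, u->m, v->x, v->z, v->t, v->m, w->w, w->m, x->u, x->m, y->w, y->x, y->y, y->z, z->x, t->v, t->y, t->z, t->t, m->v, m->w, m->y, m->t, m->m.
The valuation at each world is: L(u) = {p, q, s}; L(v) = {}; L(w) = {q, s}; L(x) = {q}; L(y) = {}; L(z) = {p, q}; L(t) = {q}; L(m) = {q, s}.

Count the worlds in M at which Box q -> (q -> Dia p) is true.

6

Let φ = Box q -> (q -> Dia p). Evaluate φ at each world:
  u (successors {v, t, m}): φ is true.
  v (successors {x, z, t, m}): φ is true.
  w (successors {w, m}): φ is false.
  x (successors {u, m}): φ is true.
  y (successors {w, x, y, z}): φ is true.
  z (successors {x}): φ is false.
  t (successors {v, y, z, t}): φ is true.
  m (successors {v, w, y, t, m}): φ is true.
For instance, at w:
  At w: Box q is true, q -> Dia p is false, so Box q -> (q -> Dia p) is false.
    At w: Box q requires q at every successor {w, m}.
      At w: q is true.
      At m: q is true.
    So Box q is true at w.
    At w: q is true, Dia p is false, so q -> Dia p is false.
      At w: Dia p requires p at some successor in {w, m}.
        At w: p is false.
        At m: p is false.
      So Dia p is false at w.
Satisfying worlds: {u, v, x, y, t, m}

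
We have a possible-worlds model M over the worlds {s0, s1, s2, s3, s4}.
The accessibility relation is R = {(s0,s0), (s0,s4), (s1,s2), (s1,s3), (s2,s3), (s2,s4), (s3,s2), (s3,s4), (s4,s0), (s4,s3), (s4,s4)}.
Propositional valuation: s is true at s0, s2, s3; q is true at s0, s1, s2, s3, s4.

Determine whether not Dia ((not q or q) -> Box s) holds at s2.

Yes

Recall that Box ψ holds at a world iff ψ holds at every accessible world, and Dia ψ holds iff ψ holds at some accessible world.
At s2: Dia ((not q or q) -> Box s) is false, so not Dia ((not q or q) -> Box s) is true.
  At s2: Dia ((not q or q) -> Box s) requires (not q or q) -> Box s at some successor in {s3, s4}.
    At s3: (not q or q) -> Box s is false.
    At s4: (not q or q) -> Box s is false.
  So Dia ((not q or q) -> Box s) is false at s2.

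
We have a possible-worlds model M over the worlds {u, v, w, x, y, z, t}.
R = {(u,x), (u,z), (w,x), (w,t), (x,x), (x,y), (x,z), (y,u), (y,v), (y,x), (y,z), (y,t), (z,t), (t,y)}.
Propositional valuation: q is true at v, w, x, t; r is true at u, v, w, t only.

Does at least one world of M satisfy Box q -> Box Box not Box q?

Let φ = Box q -> Box Box not Box q. Evaluate φ at each world:
  u (successors {x, z}): φ is true.
  v (successors ∅): φ is true.
  w (successors {x, t}): φ is false.
  x (successors {x, y, z}): φ is true.
  y (successors {u, v, x, z, t}): φ is true.
  z (successors {t}): φ is true.
  t (successors {y}): φ is true.
Detail at u (witness):
  At u: Box q is false, Box Box not Box q is false, so Box q -> Box Box not Box q is true.
    At u: Box q requires q at every successor {x, z}.
      q fails at z, so Box q is false at u.
    At u: Box Box not Box q requires Box not Box q at every successor {x, z}.
      Box not Box q fails at x, so Box Box not Box q is false at u.

Yes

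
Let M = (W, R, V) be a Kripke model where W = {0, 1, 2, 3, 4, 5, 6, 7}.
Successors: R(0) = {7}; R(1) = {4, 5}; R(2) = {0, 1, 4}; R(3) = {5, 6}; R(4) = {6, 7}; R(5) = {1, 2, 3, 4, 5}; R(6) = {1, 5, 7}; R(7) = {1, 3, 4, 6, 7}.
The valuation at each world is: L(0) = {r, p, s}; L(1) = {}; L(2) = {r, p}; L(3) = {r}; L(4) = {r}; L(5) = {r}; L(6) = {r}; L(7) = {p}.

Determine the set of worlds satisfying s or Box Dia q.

Recall that Box ψ holds at a world iff ψ holds at every accessible world, and Dia ψ holds iff ψ holds at some accessible world.
Let φ = s or Box Dia q. Evaluate φ at each world:
  0 (successors {7}): φ is true.
  1 (successors {4, 5}): φ is false.
  2 (successors {0, 1, 4}): φ is false.
  3 (successors {5, 6}): φ is false.
  4 (successors {6, 7}): φ is false.
  5 (successors {1, 2, 3, 4, 5}): φ is false.
  6 (successors {1, 5, 7}): φ is false.
  7 (successors {1, 3, 4, 6, 7}): φ is false.
For instance, at 6:
  At 6: s is false, Box Dia q is false, so s or Box Dia q is false.
    At 6: Box Dia q requires Dia q at every successor {1, 5, 7}.
      Dia q fails at 1, so Box Dia q is false at 6.
Satisfying worlds: {0}

0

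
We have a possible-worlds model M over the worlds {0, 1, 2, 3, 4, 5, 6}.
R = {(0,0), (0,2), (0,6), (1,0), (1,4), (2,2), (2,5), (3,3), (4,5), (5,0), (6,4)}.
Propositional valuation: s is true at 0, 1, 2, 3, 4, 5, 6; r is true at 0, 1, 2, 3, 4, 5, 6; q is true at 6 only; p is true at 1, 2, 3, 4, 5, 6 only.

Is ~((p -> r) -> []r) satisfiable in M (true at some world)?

No

Recall that []ψ holds at a world iff ψ holds at every accessible world, and <>ψ holds iff ψ holds at some accessible world.
Let φ = ~((p -> r) -> []r). Evaluate φ at each world:
  0 (successors {0, 2, 6}): φ is false.
  1 (successors {0, 4}): φ is false.
  2 (successors {2, 5}): φ is false.
  3 (successors {3}): φ is false.
  4 (successors {5}): φ is false.
  5 (successors {0}): φ is false.
  6 (successors {4}): φ is false.
For instance, at 1:
  At 1: (p -> r) -> []r is true, so ~((p -> r) -> []r) is false.
    At 1: p -> r is true, []r is true, so (p -> r) -> []r is true.
      At 1: []r requires r at every successor {0, 4}.
        At 0: r is true.
        At 4: r is true.
      So []r is true at 1.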